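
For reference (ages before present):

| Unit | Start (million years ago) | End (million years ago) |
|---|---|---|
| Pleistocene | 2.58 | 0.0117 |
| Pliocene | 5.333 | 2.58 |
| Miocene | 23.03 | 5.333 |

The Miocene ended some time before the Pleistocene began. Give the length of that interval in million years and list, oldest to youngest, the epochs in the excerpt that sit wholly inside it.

The Miocene closes at 5.333 Ma and the Pleistocene opens at 2.58 Ma, so the interval is 5.333 − 2.58 = 2.753 Myr.
An epoch fits inside if it starts at or after 5.333 Ma and ends at or before 2.58 Ma; oldest first that gives Pliocene.

2.753 million years; Pliocene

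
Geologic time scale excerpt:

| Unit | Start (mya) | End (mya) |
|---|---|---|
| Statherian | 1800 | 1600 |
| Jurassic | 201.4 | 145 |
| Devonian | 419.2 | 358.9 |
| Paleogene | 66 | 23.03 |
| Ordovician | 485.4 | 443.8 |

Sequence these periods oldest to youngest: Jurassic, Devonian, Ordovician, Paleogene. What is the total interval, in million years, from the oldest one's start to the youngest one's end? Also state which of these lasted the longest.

Start ages (Ma): Ordovician 485.4, Devonian 419.2, Jurassic 201.4, Paleogene 66.
Ordered oldest to youngest: Ordovician, Devonian, Jurassic, Paleogene.
Span = 485.4 − 23.03 = 462.37 Myr.
Durations: Devonian 60.3, Paleogene 42.97, Jurassic 56.4, Ordovician 41.6 → longest is Devonian (60.3 Myr).

Ordovician, Devonian, Jurassic, Paleogene; total span 462.37 Myr; longest is Devonian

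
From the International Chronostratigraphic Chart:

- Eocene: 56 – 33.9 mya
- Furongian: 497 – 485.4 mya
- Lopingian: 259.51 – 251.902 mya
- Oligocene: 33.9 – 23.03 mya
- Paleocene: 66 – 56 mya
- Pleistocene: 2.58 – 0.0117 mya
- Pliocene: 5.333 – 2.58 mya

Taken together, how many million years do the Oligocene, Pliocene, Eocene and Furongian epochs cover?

47.323 million years

Each duration: Oligocene = 10.87; Pliocene = 2.753; Eocene = 22.1; Furongian = 11.6.
Sum: 10.87 + 2.753 + 22.1 + 11.6 = 47.323 Myr.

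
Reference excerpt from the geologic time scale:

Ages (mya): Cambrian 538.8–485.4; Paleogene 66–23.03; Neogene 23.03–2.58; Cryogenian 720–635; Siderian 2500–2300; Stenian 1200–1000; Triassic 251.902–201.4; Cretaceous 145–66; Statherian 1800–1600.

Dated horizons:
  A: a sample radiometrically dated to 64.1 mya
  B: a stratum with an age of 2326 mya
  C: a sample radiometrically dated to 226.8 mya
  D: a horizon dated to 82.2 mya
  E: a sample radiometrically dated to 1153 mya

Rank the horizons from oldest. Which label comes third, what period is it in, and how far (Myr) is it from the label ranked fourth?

C, in the Triassic; 144.6 million years to D

Sorted oldest-first by Ma: B (2326), E (1153), C (226.8), D (82.2), A (64.1).
The third oldest is C at 226.8 Ma, which lies in 251.902–201.4 Ma: the Triassic.
The fourth oldest is D at 82.2 Ma; separation = |226.8 − 82.2| = 144.6 Myr.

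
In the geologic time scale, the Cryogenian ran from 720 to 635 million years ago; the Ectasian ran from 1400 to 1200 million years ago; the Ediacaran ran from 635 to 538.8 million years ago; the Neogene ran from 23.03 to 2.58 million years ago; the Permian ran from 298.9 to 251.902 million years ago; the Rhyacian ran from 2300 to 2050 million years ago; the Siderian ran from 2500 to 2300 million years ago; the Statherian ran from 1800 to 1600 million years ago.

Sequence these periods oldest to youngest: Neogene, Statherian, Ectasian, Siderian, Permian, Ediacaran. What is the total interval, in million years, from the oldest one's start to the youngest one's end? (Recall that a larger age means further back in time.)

Siderian → Statherian → Ectasian → Ediacaran → Permian → Neogene; total span 2497.42 Myr

From the excerpt: Neogene 23.03–2.58; Statherian 1800–1600; Ectasian 1400–1200; Siderian 2500–2300; Permian 298.9–251.902; Ediacaran 635–538.8 (Ma).
Larger Ma is earlier, so the oldest is Siderian and the youngest is Neogene; oldest to youngest: Siderian, Statherian, Ectasian, Ediacaran, Permian, Neogene.
Oldest start 2500 minus youngest end 2.58 gives 2497.42 Myr overall.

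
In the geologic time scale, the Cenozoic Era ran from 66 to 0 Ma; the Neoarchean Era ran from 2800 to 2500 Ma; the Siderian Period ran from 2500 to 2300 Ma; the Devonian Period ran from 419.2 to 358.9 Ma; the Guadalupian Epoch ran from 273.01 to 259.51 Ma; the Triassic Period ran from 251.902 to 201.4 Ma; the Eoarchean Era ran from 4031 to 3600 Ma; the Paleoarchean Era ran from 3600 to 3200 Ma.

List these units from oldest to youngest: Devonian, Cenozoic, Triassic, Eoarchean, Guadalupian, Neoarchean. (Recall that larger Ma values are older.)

Eoarchean, Neoarchean, Devonian, Guadalupian, Triassic, Cenozoic

The oldest of these is Eoarchean (starts 4031 Ma) and the youngest is Cenozoic (ends 0 Ma).
In between, by decreasing start age: Neoarchean (2800), Devonian (419.2), Guadalupian (273.01), Triassic (251.902).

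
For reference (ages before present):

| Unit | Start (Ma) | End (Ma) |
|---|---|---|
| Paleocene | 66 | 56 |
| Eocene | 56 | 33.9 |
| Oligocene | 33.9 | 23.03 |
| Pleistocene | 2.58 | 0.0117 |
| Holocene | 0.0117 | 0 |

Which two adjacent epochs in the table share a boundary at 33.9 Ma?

Eocene and Oligocene

The Eocene ends at 33.9 Ma and the Oligocene begins at 33.9 Ma, so they share that boundary.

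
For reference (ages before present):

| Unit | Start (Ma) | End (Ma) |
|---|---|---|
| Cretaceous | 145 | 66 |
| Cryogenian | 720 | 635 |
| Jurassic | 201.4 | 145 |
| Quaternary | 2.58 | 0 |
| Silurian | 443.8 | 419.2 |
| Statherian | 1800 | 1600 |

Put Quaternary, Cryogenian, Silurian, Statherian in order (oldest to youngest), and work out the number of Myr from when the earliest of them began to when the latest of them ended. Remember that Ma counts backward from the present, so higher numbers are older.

Start ages (Ma): Statherian 1800, Cryogenian 720, Silurian 443.8, Quaternary 2.58.
Ordered oldest to youngest: Statherian, Cryogenian, Silurian, Quaternary.
Span = 1800 − 0 = 1800 Myr.

Statherian, Cryogenian, Silurian, Quaternary; total span 1800 Myr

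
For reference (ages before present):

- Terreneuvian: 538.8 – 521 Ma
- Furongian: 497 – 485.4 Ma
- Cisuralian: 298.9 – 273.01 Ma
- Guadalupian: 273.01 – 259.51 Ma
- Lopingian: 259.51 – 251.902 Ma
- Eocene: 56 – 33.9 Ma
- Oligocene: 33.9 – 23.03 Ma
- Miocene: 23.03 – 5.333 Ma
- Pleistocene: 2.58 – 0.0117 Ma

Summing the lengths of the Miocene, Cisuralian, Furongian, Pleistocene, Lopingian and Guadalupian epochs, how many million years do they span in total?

Duration is start − end for each: (23.03 − 5.333) + (298.9 − 273.01) + (497 − 485.4) + (2.58 − 0.0117) + (259.51 − 251.902) + (273.01 − 259.51).
That is 17.697 + 25.89 + 11.6 + 2.5683 + 7.608 + 13.5, which totals 78.8633 million years.

78.8633 million years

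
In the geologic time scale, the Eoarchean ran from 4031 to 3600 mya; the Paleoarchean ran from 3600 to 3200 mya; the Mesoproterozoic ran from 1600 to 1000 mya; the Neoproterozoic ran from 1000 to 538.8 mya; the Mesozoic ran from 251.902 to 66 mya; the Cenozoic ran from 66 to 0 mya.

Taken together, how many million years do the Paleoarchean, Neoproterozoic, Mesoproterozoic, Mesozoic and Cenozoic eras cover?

1713.102 million years

Duration is start − end for each: (3600 − 3200) + (1000 − 538.8) + (1600 − 1000) + (251.902 − 66) + (66 − 0).
That is 400 + 461.2 + 600 + 185.902 + 66, which totals 1713.102 million years.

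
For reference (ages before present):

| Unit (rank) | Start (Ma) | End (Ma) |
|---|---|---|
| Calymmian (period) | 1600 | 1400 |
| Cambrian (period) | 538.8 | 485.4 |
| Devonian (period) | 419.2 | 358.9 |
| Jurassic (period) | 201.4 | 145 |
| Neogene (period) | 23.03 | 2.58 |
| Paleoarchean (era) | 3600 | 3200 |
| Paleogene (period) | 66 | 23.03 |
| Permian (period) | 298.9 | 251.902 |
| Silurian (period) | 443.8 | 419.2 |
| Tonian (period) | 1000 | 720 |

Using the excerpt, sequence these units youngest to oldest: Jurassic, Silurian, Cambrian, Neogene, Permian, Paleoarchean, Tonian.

Read off each span (Ma): Jurassic 201.4–145; Silurian 443.8–419.2; Cambrian 538.8–485.4; Neogene 23.03–2.58; Permian 298.9–251.902; Paleoarchean 3600–3200; Tonian 1000–720.
Larger Ma is older, so oldest→youngest is Paleoarchean, Tonian, Cambrian, Silurian, Permian, Jurassic, Neogene; reverse it for youngest→oldest.

Neogene → Jurassic → Permian → Silurian → Cambrian → Tonian → Paleoarchean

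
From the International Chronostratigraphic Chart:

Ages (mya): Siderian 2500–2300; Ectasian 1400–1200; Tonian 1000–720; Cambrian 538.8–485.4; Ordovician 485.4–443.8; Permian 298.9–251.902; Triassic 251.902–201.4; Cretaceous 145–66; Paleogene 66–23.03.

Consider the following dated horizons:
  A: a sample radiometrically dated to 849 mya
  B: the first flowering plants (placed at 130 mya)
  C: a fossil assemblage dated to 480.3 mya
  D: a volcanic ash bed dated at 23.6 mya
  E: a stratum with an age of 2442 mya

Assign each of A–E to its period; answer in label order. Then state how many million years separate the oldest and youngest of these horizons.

A: 849 Ma lies in 1000–720 Ma, so Tonian.
B: 130 Ma lies in 145–66 Ma, so Cretaceous.
C: 480.3 Ma lies in 485.4–443.8 Ma, so Ordovician.
D: 23.6 Ma lies in 66–23.03 Ma, so Paleogene.
E: 2442 Ma lies in 2500–2300 Ma, so Siderian.
Oldest = 2442 Ma, youngest = 23.6 Ma → span 2418.4 Myr.

A — Tonian; B — Cretaceous; C — Ordovician; D — Paleogene; E — Siderian; span 2418.4 million years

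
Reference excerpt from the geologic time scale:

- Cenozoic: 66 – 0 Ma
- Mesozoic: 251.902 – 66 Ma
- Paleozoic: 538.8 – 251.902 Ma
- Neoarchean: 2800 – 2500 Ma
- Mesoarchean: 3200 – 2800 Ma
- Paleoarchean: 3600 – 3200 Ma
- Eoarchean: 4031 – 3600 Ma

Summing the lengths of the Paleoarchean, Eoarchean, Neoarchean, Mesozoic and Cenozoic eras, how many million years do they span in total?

Duration is start − end for each: (3600 − 3200) + (4031 − 3600) + (2800 − 2500) + (251.902 − 66) + (66 − 0).
That is 400 + 431 + 300 + 185.902 + 66, which totals 1382.902 million years.

1382.902 million years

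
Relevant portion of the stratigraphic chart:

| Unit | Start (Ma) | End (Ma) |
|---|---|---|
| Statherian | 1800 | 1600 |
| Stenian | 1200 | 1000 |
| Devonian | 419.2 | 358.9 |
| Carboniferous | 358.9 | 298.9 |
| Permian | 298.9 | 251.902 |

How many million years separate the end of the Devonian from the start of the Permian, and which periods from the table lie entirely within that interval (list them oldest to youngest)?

60 million years; Carboniferous

The Devonian closes at 358.9 Ma and the Permian opens at 298.9 Ma, so the interval is 358.9 − 298.9 = 60 Myr.
A period fits inside if it starts at or after 358.9 Ma and ends at or before 298.9 Ma; oldest first that gives Carboniferous.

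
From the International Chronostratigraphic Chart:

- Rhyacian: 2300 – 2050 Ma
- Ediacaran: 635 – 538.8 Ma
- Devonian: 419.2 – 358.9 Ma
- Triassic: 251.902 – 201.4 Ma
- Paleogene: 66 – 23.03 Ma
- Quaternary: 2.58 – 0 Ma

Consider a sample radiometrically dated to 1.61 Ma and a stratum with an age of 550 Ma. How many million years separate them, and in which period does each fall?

548.39 million years apart; the first in the Quaternary, the second in the Ediacaran

Elapsed time: 550 − 1.61 = 548.39 Myr.
1.61 Ma lies within 2.58–0 Ma: Quaternary.
550 Ma lies within 635–538.8 Ma: Ediacaran.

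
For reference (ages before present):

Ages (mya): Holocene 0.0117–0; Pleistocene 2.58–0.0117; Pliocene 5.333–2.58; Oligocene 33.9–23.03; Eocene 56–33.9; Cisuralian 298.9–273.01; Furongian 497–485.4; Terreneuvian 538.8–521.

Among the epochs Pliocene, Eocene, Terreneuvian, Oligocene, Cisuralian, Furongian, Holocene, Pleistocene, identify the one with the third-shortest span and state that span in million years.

Pliocene, 2.753 million years

Durations: Pliocene 2.753; Eocene 22.1; Terreneuvian 17.8; Oligocene 10.87; Cisuralian 25.89; Furongian 11.6; Holocene 0.0117; Pleistocene 2.5683 Myr.
Sorted shortest-first: Holocene (0.0117), Pleistocene (2.5683), Pliocene (2.753), Oligocene (10.87), Furongian (11.6), Terreneuvian (17.8), Eocene (22.1), Cisuralian (25.89).
The third shortest is Pliocene at 2.753 Myr.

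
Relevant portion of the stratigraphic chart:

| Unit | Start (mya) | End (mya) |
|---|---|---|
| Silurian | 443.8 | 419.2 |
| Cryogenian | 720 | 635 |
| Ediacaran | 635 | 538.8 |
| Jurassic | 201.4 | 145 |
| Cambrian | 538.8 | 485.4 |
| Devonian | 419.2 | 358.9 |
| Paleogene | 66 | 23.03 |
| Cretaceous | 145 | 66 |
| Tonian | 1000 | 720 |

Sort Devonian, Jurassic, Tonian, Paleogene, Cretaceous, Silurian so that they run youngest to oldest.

Paleogene, Cretaceous, Jurassic, Devonian, Silurian, Tonian

The oldest of these is Tonian (starts 1000 Ma) and the youngest is Paleogene (ends 23.03 Ma).
In between, by decreasing start age: Silurian (443.8), Devonian (419.2), Jurassic (201.4), Cretaceous (145).
Listing youngest first means reversing that sequence.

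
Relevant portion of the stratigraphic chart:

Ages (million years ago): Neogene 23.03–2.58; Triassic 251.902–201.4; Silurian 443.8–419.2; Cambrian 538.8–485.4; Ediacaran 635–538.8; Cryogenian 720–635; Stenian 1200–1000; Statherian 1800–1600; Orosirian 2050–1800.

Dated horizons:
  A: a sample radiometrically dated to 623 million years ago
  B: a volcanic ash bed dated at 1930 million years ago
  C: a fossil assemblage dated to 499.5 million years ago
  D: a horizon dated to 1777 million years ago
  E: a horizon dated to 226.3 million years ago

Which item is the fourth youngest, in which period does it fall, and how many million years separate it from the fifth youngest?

Smaller Ma means younger, so youngest first: E 226.3 < C 499.5 < A 623 < D 1777 < B 1930.
Counting 4 along gives D (1777 Ma); the excerpt puts that inside the Statherian, 1800–1600 Ma.
Next in line is B (1930 Ma), and 1930 − 1777 = 153 Myr.

D, in the Statherian; 153 million years to B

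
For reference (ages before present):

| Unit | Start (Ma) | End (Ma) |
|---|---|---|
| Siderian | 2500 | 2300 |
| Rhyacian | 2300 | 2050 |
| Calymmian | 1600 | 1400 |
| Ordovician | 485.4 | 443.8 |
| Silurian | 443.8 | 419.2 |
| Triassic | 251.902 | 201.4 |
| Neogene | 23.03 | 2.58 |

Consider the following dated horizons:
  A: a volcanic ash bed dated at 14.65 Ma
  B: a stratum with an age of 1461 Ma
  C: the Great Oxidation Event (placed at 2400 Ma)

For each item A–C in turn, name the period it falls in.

A: 14.65 Ma lies in 23.03–2.58 Ma, so Neogene.
B: 1461 Ma lies in 1600–1400 Ma, so Calymmian.
C: 2400 Ma lies in 2500–2300 Ma, so Siderian.

A — Neogene; B — Calymmian; C — Siderian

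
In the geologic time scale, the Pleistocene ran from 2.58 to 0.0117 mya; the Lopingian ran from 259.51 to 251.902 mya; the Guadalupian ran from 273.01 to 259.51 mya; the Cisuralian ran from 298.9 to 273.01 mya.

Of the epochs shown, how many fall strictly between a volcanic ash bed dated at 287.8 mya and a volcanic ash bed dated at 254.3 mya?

1

287.8 Ma sits inside the Cisuralian (298.9–273.01) and 254.3 Ma inside the Lopingian (259.51–251.902); neither of those is wholly between the two dates.
The listed epochs lying completely between them are Guadalupian — 1 in all.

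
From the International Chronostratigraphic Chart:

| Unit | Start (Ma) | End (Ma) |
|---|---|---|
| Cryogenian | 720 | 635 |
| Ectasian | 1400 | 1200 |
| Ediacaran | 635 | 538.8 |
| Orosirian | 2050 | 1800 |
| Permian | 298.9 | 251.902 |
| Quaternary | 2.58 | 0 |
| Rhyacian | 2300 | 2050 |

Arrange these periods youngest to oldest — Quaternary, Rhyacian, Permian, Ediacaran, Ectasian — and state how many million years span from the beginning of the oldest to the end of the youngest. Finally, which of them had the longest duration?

From the excerpt: Quaternary 2.58–0; Rhyacian 2300–2050; Permian 298.9–251.902; Ediacaran 635–538.8; Ectasian 1400–1200 (Ma).
Larger Ma is earlier, so the oldest is Rhyacian and the youngest is Quaternary; youngest to oldest: Quaternary, Permian, Ediacaran, Ectasian, Rhyacian.
Oldest start 2300 minus youngest end 0 gives 2300 Myr overall.
Individual lengths (start − end): Ectasian 200; Ediacaran 96.2; Quaternary 2.58; Permian 46.998; Rhyacian 250. The largest is Rhyacian at 250 Myr.

Quaternary, Permian, Ediacaran, Ectasian, Rhyacian; total span 2300 Myr; longest is Rhyacian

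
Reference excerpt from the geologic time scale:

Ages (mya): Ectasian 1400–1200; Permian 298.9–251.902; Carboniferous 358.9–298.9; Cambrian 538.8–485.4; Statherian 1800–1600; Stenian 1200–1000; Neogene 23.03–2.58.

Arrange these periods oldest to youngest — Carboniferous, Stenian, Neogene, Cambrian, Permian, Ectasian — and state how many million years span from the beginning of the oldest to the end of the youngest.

Ectasian → Stenian → Cambrian → Carboniferous → Permian → Neogene; total span 1397.42 Myr

Start ages (Ma): Ectasian 1400, Stenian 1200, Cambrian 538.8, Carboniferous 358.9, Permian 298.9, Neogene 23.03.
Ordered oldest to youngest: Ectasian, Stenian, Cambrian, Carboniferous, Permian, Neogene.
Span = 1400 − 2.58 = 1397.42 Myr.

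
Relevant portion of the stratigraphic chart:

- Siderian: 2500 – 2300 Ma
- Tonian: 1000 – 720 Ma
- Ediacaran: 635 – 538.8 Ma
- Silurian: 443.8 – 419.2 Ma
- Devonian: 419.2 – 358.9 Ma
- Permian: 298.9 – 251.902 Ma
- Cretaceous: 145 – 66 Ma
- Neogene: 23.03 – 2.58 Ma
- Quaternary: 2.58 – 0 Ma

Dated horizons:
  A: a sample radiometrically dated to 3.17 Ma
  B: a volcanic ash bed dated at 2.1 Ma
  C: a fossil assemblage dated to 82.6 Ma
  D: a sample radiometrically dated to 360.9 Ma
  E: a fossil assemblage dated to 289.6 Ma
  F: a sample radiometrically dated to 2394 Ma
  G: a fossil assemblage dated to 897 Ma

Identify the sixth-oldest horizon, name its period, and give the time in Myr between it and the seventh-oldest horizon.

Larger Ma means older, so oldest first: F 2394 > G 897 > D 360.9 > E 289.6 > C 82.6 > A 3.17 > B 2.1.
Counting 6 along gives A (3.17 Ma); the excerpt puts that inside the Neogene, 23.03–2.58 Ma.
Next in line is B (2.1 Ma), and 3.17 − 2.1 = 1.07 Myr.

A, in the Neogene; 1.07 million years to B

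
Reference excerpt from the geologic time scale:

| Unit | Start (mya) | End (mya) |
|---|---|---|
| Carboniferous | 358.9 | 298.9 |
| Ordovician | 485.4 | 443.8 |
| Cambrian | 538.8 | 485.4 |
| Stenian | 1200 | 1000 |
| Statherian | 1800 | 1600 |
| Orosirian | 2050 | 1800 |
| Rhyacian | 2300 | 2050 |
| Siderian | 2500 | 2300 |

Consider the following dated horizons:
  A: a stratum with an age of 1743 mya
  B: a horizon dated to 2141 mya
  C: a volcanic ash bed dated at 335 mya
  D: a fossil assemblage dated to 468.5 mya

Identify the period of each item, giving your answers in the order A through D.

Match each age against the start–end ranges in the excerpt: A = 1743 Ma → Statherian (1800–1600); B = 2141 Ma → Rhyacian (2300–2050); C = 335 Ma → Carboniferous (358.9–298.9); D = 468.5 Ma → Ordovician (485.4–443.8).

A — Statherian; B — Rhyacian; C — Carboniferous; D — Ordovician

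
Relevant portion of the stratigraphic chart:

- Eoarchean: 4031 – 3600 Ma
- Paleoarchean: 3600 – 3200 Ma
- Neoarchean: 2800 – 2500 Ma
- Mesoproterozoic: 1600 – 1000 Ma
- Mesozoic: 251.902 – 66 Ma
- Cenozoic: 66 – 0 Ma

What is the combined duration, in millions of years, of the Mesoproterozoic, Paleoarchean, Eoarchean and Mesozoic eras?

Each duration: Mesoproterozoic = 600; Paleoarchean = 400; Eoarchean = 431; Mesozoic = 185.902.
Sum: 600 + 400 + 431 + 185.902 = 1616.902 Myr.

1616.902 million years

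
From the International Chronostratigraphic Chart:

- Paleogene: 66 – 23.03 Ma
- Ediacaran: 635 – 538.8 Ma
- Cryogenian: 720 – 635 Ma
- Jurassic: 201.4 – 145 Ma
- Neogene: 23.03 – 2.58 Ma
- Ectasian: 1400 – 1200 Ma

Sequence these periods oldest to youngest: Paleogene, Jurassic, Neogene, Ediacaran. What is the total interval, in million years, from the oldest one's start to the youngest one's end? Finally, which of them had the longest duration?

Ediacaran, Jurassic, Paleogene, Neogene; total span 632.42 Myr; longest is Ediacaran

From the excerpt: Paleogene 66–23.03; Jurassic 201.4–145; Neogene 23.03–2.58; Ediacaran 635–538.8 (Ma).
Larger Ma is earlier, so the oldest is Ediacaran and the youngest is Neogene; oldest to youngest: Ediacaran, Jurassic, Paleogene, Neogene.
Oldest start 635 minus youngest end 2.58 gives 632.42 Myr overall.
Individual lengths (start − end): Jurassic 56.4; Ediacaran 96.2; Neogene 20.45; Paleogene 42.97. The largest is Ediacaran at 96.2 Myr.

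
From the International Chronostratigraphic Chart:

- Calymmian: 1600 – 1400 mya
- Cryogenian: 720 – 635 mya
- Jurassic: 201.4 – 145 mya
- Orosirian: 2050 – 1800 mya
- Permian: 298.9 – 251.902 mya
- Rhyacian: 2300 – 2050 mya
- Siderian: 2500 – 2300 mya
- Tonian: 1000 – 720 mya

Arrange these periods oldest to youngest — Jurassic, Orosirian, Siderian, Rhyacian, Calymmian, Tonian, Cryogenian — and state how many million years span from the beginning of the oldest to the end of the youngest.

From the excerpt: Jurassic 201.4–145; Orosirian 2050–1800; Siderian 2500–2300; Rhyacian 2300–2050; Calymmian 1600–1400; Tonian 1000–720; Cryogenian 720–635 (Ma).
Larger Ma is earlier, so the oldest is Siderian and the youngest is Jurassic; oldest to youngest: Siderian, Rhyacian, Orosirian, Calymmian, Tonian, Cryogenian, Jurassic.
Oldest start 2500 minus youngest end 145 gives 2355 Myr overall.

Siderian, Rhyacian, Orosirian, Calymmian, Tonian, Cryogenian, Jurassic; total span 2355 Myr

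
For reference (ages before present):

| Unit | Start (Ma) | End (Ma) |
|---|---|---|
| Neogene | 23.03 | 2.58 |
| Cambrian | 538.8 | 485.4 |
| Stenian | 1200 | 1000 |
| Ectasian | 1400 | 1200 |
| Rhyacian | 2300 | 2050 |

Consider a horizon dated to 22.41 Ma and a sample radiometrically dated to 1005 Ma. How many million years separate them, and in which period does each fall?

982.59 million years apart; the first in the Neogene, the second in the Stenian

Elapsed time: 1005 − 22.41 = 982.59 Myr.
22.41 Ma lies within 23.03–2.58 Ma: Neogene.
1005 Ma lies within 1200–1000 Ma: Stenian.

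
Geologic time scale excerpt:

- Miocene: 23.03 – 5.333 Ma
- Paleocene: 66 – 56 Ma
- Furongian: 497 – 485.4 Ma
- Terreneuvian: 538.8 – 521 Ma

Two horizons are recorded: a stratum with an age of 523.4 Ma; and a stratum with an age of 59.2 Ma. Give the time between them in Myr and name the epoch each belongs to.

464.2 million years apart; the first in the Terreneuvian, the second in the Paleocene

Elapsed time: 523.4 − 59.2 = 464.2 Myr.
523.4 Ma lies within 538.8–521 Ma: Terreneuvian.
59.2 Ma lies within 66–56 Ma: Paleocene.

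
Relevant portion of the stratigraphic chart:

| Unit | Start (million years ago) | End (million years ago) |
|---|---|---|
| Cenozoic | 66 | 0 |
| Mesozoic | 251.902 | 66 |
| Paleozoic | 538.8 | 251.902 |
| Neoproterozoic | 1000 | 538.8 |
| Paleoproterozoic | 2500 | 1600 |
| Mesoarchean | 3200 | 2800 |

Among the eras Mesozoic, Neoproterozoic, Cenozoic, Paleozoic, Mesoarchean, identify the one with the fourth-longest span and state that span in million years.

Durations: Mesozoic 185.902; Neoproterozoic 461.2; Cenozoic 66; Paleozoic 286.898; Mesoarchean 400 Myr.
Sorted longest-first: Neoproterozoic (461.2), Mesoarchean (400), Paleozoic (286.898), Mesozoic (185.902), Cenozoic (66).
The fourth longest is Mesozoic at 185.902 Myr.

Mesozoic, 185.902 million years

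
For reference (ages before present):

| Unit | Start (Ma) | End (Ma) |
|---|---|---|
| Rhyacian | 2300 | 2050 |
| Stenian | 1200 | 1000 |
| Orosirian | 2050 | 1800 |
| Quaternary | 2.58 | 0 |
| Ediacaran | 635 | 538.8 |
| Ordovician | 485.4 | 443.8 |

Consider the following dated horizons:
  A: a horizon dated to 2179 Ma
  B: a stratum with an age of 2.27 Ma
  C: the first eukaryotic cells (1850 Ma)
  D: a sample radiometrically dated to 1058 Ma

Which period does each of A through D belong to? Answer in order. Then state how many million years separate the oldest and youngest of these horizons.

A: 2179 Ma lies in 2300–2050 Ma, so Rhyacian.
B: 2.27 Ma lies in 2.58–0 Ma, so Quaternary.
C: 1850 Ma lies in 2050–1800 Ma, so Orosirian.
D: 1058 Ma lies in 1200–1000 Ma, so Stenian.
Oldest = 2179 Ma, youngest = 2.27 Ma → span 2176.73 Myr.

A — Rhyacian; B — Quaternary; C — Orosirian; D — Stenian; span 2176.73 million years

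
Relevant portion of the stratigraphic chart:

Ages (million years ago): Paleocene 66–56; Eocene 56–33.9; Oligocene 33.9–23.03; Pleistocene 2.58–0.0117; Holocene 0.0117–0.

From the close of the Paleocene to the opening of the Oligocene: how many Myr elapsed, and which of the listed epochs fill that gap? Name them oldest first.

22.1 million years; Eocene

End of Paleocene = 56 Ma; start of Oligocene = 33.9 Ma.
Gap = 56 − 33.9 = 22.1 Myr.
Epochs wholly inside 56–33.9 Ma: Eocene (56–33.9).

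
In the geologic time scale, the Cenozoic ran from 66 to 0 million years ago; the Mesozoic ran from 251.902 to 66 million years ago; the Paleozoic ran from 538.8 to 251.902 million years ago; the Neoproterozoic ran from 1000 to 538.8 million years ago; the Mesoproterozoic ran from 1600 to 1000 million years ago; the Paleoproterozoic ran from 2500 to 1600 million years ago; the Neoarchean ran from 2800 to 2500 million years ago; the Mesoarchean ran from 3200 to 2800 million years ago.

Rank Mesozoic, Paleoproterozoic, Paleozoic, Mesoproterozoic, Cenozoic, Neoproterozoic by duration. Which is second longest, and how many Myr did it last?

Durations: Mesozoic 185.902; Paleoproterozoic 900; Paleozoic 286.898; Mesoproterozoic 600; Cenozoic 66; Neoproterozoic 461.2 Myr.
Sorted longest-first: Paleoproterozoic (900), Mesoproterozoic (600), Neoproterozoic (461.2), Paleozoic (286.898), Mesozoic (185.902), Cenozoic (66).
The second longest is Mesoproterozoic at 600 Myr.

Mesoproterozoic, 600 million years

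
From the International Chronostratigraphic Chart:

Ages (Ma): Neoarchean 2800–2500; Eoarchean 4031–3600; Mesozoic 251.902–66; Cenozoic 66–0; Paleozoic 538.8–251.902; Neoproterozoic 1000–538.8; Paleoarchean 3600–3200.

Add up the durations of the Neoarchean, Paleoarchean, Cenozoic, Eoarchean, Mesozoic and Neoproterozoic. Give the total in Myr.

Each duration: Neoarchean = 300; Paleoarchean = 400; Cenozoic = 66; Eoarchean = 431; Mesozoic = 185.902; Neoproterozoic = 461.2.
Sum: 300 + 400 + 66 + 431 + 185.902 + 461.2 = 1844.102 Myr.

1844.102 million years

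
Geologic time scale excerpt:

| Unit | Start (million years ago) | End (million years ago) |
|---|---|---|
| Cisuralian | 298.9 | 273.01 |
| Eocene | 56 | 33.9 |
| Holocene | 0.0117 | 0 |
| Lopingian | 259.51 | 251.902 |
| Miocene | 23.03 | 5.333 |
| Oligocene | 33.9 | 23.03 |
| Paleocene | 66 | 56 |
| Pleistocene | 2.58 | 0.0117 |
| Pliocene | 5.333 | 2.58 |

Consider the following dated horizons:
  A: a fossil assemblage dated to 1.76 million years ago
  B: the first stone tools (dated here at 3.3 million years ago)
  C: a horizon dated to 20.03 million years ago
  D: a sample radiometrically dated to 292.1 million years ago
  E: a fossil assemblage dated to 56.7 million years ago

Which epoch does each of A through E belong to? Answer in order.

A: 1.76 Ma lies in 2.58–0.0117 Ma, so Pleistocene.
B: 3.3 Ma lies in 5.333–2.58 Ma, so Pliocene.
C: 20.03 Ma lies in 23.03–5.333 Ma, so Miocene.
D: 292.1 Ma lies in 298.9–273.01 Ma, so Cisuralian.
E: 56.7 Ma lies in 66–56 Ma, so Paleocene.

A — Pleistocene; B — Pliocene; C — Miocene; D — Cisuralian; E — Paleocene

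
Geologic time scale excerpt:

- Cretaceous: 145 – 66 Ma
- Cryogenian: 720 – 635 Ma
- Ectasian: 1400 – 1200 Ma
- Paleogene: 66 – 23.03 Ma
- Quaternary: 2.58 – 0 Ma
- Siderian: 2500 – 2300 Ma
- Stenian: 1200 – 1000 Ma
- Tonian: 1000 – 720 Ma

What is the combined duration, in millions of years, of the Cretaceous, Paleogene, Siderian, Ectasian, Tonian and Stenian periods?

1001.97 million years

Duration is start − end for each: (145 − 66) + (66 − 23.03) + (2500 − 2300) + (1400 − 1200) + (1000 − 720) + (1200 − 1000).
That is 79 + 42.97 + 200 + 200 + 280 + 200, which totals 1001.97 million years.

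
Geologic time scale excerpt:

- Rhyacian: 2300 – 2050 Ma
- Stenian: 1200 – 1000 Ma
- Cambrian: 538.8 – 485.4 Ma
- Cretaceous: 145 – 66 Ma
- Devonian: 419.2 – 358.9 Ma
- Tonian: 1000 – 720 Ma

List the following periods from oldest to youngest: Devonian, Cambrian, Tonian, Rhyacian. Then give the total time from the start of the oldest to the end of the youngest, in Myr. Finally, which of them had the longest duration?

Rhyacian → Tonian → Cambrian → Devonian; total span 1941.1 Myr; longest is Tonian

Start ages (Ma): Rhyacian 2300, Tonian 1000, Cambrian 538.8, Devonian 419.2.
Ordered oldest to youngest: Rhyacian, Tonian, Cambrian, Devonian.
Span = 2300 − 358.9 = 1941.1 Myr.
Durations: Tonian 280, Devonian 60.3, Rhyacian 250, Cambrian 53.4 → longest is Tonian (280 Myr).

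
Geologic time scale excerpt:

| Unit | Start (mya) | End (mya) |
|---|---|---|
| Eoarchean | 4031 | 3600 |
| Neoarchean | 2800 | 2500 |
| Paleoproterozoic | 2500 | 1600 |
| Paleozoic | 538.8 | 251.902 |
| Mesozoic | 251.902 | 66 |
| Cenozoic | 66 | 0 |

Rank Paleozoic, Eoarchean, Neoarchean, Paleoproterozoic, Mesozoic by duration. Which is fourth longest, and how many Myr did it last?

Paleozoic, 286.898 million years

Durations: Paleozoic 286.898; Eoarchean 431; Neoarchean 300; Paleoproterozoic 900; Mesozoic 185.902 Myr.
Sorted longest-first: Paleoproterozoic (900), Eoarchean (431), Neoarchean (300), Paleozoic (286.898), Mesozoic (185.902).
The fourth longest is Paleozoic at 286.898 Myr.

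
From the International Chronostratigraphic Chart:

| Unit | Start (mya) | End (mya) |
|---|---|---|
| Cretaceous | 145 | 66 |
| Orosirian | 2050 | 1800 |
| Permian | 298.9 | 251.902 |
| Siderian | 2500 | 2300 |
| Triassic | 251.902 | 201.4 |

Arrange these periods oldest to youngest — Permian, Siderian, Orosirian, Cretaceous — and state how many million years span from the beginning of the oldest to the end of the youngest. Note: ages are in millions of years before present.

Siderian → Orosirian → Permian → Cretaceous; total span 2434 Myr

From the excerpt: Permian 298.9–251.902; Siderian 2500–2300; Orosirian 2050–1800; Cretaceous 145–66 (Ma).
Larger Ma is earlier, so the oldest is Siderian and the youngest is Cretaceous; oldest to youngest: Siderian, Orosirian, Permian, Cretaceous.
Oldest start 2500 minus youngest end 66 gives 2434 Myr overall.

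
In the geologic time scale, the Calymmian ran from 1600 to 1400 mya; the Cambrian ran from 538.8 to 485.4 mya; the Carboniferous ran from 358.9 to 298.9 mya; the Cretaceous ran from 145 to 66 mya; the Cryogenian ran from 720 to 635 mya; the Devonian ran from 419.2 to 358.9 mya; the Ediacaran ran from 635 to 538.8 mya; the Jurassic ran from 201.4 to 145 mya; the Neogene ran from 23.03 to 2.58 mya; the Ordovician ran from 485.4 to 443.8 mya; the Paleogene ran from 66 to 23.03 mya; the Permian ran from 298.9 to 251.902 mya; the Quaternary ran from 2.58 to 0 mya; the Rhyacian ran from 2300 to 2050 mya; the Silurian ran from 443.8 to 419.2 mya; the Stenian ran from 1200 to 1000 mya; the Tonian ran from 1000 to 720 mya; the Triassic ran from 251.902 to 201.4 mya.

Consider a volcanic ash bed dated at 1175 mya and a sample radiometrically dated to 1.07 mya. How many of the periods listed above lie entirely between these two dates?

The older date is 1175 Ma and the younger is 1.07 Ma.
Periods with start < 1175 and end > 1.07 Ma: Tonian (1000–720), Cryogenian (720–635), Ediacaran (635–538.8), Cambrian (538.8–485.4), Ordovician (485.4–443.8), Silurian (443.8–419.2), Devonian (419.2–358.9), Carboniferous (358.9–298.9), Permian (298.9–251.902), Triassic (251.902–201.4), Jurassic (201.4–145), Cretaceous (145–66), Paleogene (66–23.03), Neogene (23.03–2.58).
That is 14 complete periods.

14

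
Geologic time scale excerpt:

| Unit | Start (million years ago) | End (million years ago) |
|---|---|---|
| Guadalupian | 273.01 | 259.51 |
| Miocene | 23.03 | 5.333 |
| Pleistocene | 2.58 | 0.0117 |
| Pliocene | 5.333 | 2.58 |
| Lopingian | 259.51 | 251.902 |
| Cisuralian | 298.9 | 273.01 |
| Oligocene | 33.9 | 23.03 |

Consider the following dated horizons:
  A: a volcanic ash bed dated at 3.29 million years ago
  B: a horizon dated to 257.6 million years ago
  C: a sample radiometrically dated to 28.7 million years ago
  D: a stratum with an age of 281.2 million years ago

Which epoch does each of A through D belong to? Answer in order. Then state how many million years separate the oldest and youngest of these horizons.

Match each age against the start–end ranges in the excerpt: A = 3.29 Ma → Pliocene (5.333–2.58); B = 257.6 Ma → Lopingian (259.51–251.902); C = 28.7 Ma → Oligocene (33.9–23.03); D = 281.2 Ma → Cisuralian (298.9–273.01).
The largest age is 281.2 Ma and the smallest is 3.29 Ma; their difference is 277.91 Myr.

A — Pliocene; B — Lopingian; C — Oligocene; D — Cisuralian; span 277.91 million years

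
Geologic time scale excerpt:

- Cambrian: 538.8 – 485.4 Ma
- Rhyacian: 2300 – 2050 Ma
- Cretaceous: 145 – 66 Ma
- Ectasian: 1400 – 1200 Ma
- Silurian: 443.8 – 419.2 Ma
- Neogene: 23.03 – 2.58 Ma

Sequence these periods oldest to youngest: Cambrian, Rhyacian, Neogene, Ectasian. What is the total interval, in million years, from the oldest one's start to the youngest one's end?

From the excerpt: Cambrian 538.8–485.4; Rhyacian 2300–2050; Neogene 23.03–2.58; Ectasian 1400–1200 (Ma).
Larger Ma is earlier, so the oldest is Rhyacian and the youngest is Neogene; oldest to youngest: Rhyacian, Ectasian, Cambrian, Neogene.
Oldest start 2300 minus youngest end 2.58 gives 2297.42 Myr overall.

Rhyacian, Ectasian, Cambrian, Neogene; total span 2297.42 Myr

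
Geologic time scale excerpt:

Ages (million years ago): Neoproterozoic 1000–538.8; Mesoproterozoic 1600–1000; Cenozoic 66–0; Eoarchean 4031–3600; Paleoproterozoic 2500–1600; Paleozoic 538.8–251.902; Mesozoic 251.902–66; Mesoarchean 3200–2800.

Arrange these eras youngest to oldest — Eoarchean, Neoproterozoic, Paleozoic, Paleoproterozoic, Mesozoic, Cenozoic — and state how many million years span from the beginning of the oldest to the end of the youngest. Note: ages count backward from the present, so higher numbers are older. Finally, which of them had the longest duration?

Start ages (Ma): Eoarchean 4031, Paleoproterozoic 2500, Neoproterozoic 1000, Paleozoic 538.8, Mesozoic 251.902, Cenozoic 66.
Ordered youngest to oldest: Cenozoic, Mesozoic, Paleozoic, Neoproterozoic, Paleoproterozoic, Eoarchean.
Span = 4031 − 0 = 4031 Myr.
Durations: Neoproterozoic 461.2, Paleoproterozoic 900, Eoarchean 431, Mesozoic 185.902, Paleozoic 286.898, Cenozoic 66 → longest is Paleoproterozoic (900 Myr).

Cenozoic → Mesozoic → Paleozoic → Neoproterozoic → Paleoproterozoic → Eoarchean; total span 4031 Myr; longest is Paleoproterozoic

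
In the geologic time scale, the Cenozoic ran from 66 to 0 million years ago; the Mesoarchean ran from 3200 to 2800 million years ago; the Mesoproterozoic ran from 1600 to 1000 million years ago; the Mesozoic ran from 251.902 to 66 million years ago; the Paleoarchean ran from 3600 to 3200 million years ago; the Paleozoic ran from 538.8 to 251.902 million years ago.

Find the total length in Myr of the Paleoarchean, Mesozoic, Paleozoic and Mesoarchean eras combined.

1272.8 million years

Each duration: Paleoarchean = 400; Mesozoic = 185.902; Paleozoic = 286.898; Mesoarchean = 400.
Sum: 400 + 185.902 + 286.898 + 400 = 1272.8 Myr.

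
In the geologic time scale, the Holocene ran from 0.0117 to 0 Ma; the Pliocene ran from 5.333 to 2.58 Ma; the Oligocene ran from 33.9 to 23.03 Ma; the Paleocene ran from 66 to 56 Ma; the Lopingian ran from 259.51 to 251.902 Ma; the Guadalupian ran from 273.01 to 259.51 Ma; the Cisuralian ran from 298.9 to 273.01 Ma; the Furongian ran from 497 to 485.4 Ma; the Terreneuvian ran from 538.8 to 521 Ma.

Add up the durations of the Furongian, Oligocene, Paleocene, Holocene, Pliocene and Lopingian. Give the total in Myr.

42.8427 million years

Each duration: Furongian = 11.6; Oligocene = 10.87; Paleocene = 10; Holocene = 0.0117; Pliocene = 2.753; Lopingian = 7.608.
Sum: 11.6 + 10.87 + 10 + 0.0117 + 2.753 + 7.608 = 42.8427 Myr.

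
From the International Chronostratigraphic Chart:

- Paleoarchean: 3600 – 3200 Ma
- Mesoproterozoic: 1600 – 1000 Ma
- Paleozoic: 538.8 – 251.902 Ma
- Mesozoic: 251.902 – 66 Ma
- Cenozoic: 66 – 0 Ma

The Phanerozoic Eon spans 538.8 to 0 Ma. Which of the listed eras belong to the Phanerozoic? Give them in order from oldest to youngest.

Eras with both bounds inside 538.8–0 Ma: Paleozoic (538.8–251.902), Mesozoic (251.902–66), Cenozoic (66–0).

Paleozoic, Mesozoic, Cenozoic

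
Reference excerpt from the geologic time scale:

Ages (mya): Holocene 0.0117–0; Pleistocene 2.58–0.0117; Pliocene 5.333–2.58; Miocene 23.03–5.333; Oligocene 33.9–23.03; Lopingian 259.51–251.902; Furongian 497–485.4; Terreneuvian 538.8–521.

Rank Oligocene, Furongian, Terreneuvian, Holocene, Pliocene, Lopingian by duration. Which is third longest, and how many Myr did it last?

Durations: Oligocene 10.87; Furongian 11.6; Terreneuvian 17.8; Holocene 0.0117; Pliocene 2.753; Lopingian 7.608 Myr.
Sorted longest-first: Terreneuvian (17.8), Furongian (11.6), Oligocene (10.87), Lopingian (7.608), Pliocene (2.753), Holocene (0.0117).
The third longest is Oligocene at 10.87 Myr.

Oligocene, 10.87 million years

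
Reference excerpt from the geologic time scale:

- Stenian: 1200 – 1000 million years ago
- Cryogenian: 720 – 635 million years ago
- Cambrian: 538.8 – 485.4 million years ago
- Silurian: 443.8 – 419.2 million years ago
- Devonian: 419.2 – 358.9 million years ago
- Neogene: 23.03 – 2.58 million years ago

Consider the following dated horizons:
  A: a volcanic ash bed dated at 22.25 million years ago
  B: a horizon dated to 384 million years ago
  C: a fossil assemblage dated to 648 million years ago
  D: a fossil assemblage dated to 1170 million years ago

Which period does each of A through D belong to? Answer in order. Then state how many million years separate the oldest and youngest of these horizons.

A: 22.25 Ma lies in 23.03–2.58 Ma, so Neogene.
B: 384 Ma lies in 419.2–358.9 Ma, so Devonian.
C: 648 Ma lies in 720–635 Ma, so Cryogenian.
D: 1170 Ma lies in 1200–1000 Ma, so Stenian.
Oldest = 1170 Ma, youngest = 22.25 Ma → span 1147.75 Myr.

A — Neogene; B — Devonian; C — Cryogenian; D — Stenian; span 1147.75 million years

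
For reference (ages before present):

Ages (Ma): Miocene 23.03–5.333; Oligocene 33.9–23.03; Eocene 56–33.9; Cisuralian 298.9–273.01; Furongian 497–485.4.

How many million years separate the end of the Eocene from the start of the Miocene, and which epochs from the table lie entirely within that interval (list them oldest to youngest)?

End of Eocene = 33.9 Ma; start of Miocene = 23.03 Ma.
Gap = 33.9 − 23.03 = 10.87 Myr.
Epochs wholly inside 33.9–23.03 Ma: Oligocene (33.9–23.03).

10.87 million years; Oligocene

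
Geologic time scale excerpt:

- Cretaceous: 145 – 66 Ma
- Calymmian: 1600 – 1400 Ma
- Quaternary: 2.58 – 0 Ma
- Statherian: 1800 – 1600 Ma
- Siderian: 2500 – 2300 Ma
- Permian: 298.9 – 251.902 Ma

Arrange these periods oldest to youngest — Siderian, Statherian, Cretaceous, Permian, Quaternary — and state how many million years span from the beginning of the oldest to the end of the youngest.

Siderian, Statherian, Permian, Cretaceous, Quaternary; total span 2500 Myr

Start ages (Ma): Siderian 2500, Statherian 1800, Permian 298.9, Cretaceous 145, Quaternary 2.58.
Ordered oldest to youngest: Siderian, Statherian, Permian, Cretaceous, Quaternary.
Span = 2500 − 0 = 2500 Myr.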